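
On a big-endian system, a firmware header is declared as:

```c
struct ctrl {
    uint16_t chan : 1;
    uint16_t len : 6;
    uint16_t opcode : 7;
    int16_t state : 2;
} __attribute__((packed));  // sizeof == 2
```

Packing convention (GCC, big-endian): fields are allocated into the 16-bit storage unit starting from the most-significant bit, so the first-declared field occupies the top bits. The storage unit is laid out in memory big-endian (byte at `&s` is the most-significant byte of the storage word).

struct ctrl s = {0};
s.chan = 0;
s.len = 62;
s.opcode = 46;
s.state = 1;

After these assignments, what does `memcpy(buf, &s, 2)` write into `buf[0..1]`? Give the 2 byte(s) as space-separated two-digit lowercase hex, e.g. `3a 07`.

7c b9

chan:1 = 0 → 0x0 << 15 → word 0x0000
len:6 = 62 → 0x3e << 9 → word 0x7c00
opcode:7 = 46 → 0x2e << 2 → word 0x7cb8
state:2 = 1 → 0x1 << 0 → word 0x7cb9
word = 0x7cb9 → big-endian bytes:
  [0]=0x7c  [1]=0xb9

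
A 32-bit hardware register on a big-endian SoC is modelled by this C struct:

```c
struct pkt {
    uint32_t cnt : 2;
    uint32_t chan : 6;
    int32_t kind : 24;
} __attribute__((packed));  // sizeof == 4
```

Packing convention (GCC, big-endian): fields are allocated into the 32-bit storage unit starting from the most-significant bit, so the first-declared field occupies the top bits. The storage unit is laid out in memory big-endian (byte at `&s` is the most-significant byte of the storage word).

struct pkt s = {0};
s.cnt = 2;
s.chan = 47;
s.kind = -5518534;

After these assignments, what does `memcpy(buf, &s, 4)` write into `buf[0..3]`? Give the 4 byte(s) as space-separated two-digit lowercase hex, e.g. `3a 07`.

[30+:2] cnt=2 & 0x3 = 0x2; word=0x80000000
[24+:6] chan=47 & 0x3f = 0x2f; word=0xaf000000
[0+:24] kind=-5518534 & 0xffffff = 0xabcb3a; word=0xafabcb3a
word = 0xafabcb3a → big-endian bytes:
  [0]=0xaf  [1]=0xab  [2]=0xcb  [3]=0x3a

af ab cb 3a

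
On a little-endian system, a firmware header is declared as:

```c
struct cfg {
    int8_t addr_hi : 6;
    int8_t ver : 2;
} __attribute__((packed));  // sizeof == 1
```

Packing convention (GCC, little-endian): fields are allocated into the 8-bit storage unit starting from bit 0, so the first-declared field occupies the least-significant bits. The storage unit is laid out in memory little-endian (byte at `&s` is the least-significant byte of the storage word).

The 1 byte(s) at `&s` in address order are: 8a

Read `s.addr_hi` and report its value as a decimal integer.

10

[0]=0x8a (little-endian) → word 0x8a
addr_hi [0+:6] = (word>>0) & 0x3f = 10  ←
ver [6+:2] = (word>>6) & 0x3 = 2
addr_hi signed 6b, MSB=0: value = 10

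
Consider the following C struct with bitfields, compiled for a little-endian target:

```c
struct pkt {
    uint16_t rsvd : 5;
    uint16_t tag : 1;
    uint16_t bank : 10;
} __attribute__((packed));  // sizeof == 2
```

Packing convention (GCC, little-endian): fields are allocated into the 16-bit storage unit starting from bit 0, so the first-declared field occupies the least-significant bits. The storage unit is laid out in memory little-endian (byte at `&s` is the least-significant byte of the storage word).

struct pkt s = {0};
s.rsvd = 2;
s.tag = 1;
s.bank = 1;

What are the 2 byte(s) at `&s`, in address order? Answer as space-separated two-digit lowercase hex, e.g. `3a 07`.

62 00

rsvd:5 = 2 → 0x2 << 0 → word 0x0002
tag:1 = 1 → 0x1 << 5 → word 0x0022
bank:10 = 1 → 0x1 << 6 → word 0x0062
word = 0x0062 → little-endian bytes:
  [0]=0x62  [1]=0x00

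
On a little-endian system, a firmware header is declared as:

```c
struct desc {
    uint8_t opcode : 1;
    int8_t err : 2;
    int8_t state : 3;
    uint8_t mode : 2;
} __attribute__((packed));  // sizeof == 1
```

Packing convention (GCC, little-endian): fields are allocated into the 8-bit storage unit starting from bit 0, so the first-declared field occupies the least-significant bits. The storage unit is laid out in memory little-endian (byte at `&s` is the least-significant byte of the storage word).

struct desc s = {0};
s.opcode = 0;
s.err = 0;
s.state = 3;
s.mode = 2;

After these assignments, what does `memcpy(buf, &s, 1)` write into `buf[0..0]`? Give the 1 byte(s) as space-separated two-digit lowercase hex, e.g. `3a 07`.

[0+:1] opcode=0 & 0x1 = 0x0; word=0x00
[1+:2] err=0 & 0x3 = 0x0; word=0x00
[3+:3] state=3 & 0x7 = 0x3; word=0x18
[6+:2] mode=2 & 0x3 = 0x2; word=0x98
word = 0x98 → little-endian bytes:
  [0]=0x98

98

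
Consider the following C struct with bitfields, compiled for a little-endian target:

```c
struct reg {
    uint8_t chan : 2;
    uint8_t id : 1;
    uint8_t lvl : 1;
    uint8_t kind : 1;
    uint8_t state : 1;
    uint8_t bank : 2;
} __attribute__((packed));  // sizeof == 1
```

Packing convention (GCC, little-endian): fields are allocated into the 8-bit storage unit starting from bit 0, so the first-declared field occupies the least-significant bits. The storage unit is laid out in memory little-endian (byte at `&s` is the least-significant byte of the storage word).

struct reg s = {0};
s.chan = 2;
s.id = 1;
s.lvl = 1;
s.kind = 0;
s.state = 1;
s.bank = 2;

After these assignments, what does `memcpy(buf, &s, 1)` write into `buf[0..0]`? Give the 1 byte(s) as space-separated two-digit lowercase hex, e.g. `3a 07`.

ae

chan (2b) val=2 bits=0x2 at bit 0: 0x02
id (1b) val=1 bits=0x1 at bit 2: 0x06
lvl (1b) val=1 bits=0x1 at bit 3: 0x0e
kind (1b) val=0 bits=0x0 at bit 4: 0x0e
state (1b) val=1 bits=0x1 at bit 5: 0x2e
bank (2b) val=2 bits=0x2 at bit 6: 0xae
word = 0xae → little-endian bytes:
  [0]=0xae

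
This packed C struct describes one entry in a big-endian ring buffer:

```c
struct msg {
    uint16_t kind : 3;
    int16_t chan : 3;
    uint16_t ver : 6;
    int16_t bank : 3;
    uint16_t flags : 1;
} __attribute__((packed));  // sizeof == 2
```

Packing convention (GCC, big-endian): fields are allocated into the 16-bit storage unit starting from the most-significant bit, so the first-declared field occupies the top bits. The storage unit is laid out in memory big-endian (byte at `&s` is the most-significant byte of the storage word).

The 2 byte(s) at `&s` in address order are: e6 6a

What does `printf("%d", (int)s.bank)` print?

-3

[0]=0xe6 [1]=0x6a (big-endian) → word 0xe66a
kind:3 @ bit 13 → (0xe66a>>13)&0x7 = 0x7
chan:3 @ bit 10 → (0xe66a>>10)&0x7 = 0x1
ver:6 @ bit 4 → (0xe66a>>4)&0x3f = 0x26
bank:3 @ bit 1 → (0xe66a>>1)&0x7 = 0x5  ←
flags:1 @ bit 0 → (0xe66a>>0)&0x1 = 0x0
bank signed 3b, MSB=1: 5 - 8 = -3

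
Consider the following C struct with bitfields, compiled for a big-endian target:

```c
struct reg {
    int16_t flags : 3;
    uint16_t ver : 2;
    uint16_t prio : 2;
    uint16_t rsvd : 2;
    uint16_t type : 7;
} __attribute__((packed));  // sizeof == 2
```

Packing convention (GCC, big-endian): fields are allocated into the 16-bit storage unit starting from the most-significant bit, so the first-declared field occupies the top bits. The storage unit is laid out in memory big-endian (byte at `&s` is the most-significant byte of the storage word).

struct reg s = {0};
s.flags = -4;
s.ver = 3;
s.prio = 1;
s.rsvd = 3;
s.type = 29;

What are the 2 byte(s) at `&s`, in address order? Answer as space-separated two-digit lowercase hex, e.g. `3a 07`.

9b 9d

flags (3b) val=-4 bits=0x4 at bit 13: 0x8000
ver (2b) val=3 bits=0x3 at bit 11: 0x9800
prio (2b) val=1 bits=0x1 at bit 9: 0x9a00
rsvd (2b) val=3 bits=0x3 at bit 7: 0x9b80
type (7b) val=29 bits=0x1d at bit 0: 0x9b9d
word = 0x9b9d → big-endian bytes:
  [0]=0x9b  [1]=0x9d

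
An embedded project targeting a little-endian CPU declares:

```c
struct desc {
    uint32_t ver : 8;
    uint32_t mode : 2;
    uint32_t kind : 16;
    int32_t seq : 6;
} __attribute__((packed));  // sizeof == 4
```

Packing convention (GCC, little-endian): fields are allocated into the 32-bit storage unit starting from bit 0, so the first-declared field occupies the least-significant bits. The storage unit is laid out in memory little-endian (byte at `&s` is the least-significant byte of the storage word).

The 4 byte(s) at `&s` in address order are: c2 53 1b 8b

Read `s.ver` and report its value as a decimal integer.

194

[0]=0xc2 [1]=0x53 [2]=0x1b [3]=0x8b (little-endian) → word 0x8b1b53c2
ver [0+:8] = (word>>0) & 0xff = 194  ←
mode [8+:2] = (word>>8) & 0x3 = 3
kind [10+:16] = (word>>10) & 0xffff = 50900
seq [26+:6] = (word>>26) & 0x3f = 34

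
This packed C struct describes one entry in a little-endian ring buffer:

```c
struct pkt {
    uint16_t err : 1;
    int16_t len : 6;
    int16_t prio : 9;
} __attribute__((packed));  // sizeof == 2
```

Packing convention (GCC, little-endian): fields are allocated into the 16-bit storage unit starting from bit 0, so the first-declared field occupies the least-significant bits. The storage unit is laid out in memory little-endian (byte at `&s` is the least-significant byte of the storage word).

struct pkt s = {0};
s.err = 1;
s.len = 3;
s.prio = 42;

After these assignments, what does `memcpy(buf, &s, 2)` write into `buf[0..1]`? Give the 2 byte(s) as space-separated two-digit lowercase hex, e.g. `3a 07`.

err (1b) val=1 bits=0x1 at bit 0: 0x0001
len (6b) val=3 bits=0x3 at bit 1: 0x0007
prio (9b) val=42 bits=0x2a at bit 7: 0x1507
word = 0x1507 → little-endian bytes:
  [0]=0x07  [1]=0x15

07 15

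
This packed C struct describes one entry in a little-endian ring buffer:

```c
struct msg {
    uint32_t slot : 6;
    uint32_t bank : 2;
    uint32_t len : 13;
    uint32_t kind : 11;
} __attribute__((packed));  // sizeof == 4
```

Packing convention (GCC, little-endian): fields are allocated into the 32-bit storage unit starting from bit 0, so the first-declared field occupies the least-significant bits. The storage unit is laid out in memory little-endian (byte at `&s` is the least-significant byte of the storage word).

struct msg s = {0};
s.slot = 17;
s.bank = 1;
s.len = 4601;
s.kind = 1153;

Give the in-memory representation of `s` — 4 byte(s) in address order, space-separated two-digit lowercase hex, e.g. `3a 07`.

51 f9 31 90

slot:6 = 17 → 0x11 << 0 → word 0x00000011
bank:2 = 1 → 0x1 << 6 → word 0x00000051
len:13 = 4601 → 0x11f9 << 8 → word 0x0011f951
kind:11 = 1153 → 0x481 << 21 → word 0x9031f951
word = 0x9031f951 → little-endian bytes:
  [0]=0x51  [1]=0xf9  [2]=0x31  [3]=0x90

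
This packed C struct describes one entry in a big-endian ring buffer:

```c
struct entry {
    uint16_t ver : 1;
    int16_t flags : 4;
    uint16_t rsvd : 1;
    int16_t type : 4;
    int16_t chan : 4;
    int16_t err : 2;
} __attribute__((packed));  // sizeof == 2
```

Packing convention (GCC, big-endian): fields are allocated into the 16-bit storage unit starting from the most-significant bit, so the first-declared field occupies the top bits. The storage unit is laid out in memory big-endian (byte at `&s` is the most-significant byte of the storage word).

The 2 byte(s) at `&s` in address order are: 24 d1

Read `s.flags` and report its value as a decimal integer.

4

[0]=0x24 [1]=0xd1 (big-endian) → word 0x24d1
ver [15+:1] = (word>>15) & 0x1 = 0
flags [11+:4] = (word>>11) & 0xf = 4  ←
rsvd [10+:1] = (word>>10) & 0x1 = 1
type [6+:4] = (word>>6) & 0xf = 3
chan [2+:4] = (word>>2) & 0xf = 4
err [0+:2] = (word>>0) & 0x3 = 1
flags signed 4b, MSB=0: value = 4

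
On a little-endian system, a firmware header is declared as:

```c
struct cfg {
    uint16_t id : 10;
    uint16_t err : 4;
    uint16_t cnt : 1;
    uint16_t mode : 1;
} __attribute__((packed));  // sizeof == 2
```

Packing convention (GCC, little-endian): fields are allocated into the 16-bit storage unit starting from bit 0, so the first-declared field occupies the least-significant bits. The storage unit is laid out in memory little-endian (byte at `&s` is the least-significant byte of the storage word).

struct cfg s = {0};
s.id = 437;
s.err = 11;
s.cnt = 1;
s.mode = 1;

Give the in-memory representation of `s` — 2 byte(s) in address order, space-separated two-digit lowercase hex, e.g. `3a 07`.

id:10 = 437 → 0x1b5 << 0 → word 0x01b5
err:4 = 11 → 0xb << 10 → word 0x2db5
cnt:1 = 1 → 0x1 << 14 → word 0x6db5
mode:1 = 1 → 0x1 << 15 → word 0xedb5
word = 0xedb5 → little-endian bytes:
  [0]=0xb5  [1]=0xed

b5 ed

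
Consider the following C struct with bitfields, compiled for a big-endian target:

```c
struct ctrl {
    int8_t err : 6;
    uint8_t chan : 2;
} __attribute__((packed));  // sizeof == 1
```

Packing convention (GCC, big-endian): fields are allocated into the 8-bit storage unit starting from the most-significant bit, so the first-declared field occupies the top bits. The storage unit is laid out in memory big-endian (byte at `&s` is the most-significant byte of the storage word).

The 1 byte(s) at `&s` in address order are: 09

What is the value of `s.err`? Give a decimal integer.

2

[0]=0x09 (big-endian) → word 0x09
err [2+:6] = (word>>2) & 0x3f = 2  ←
chan [0+:2] = (word>>0) & 0x3 = 1
err signed 6b, MSB=0: value = 2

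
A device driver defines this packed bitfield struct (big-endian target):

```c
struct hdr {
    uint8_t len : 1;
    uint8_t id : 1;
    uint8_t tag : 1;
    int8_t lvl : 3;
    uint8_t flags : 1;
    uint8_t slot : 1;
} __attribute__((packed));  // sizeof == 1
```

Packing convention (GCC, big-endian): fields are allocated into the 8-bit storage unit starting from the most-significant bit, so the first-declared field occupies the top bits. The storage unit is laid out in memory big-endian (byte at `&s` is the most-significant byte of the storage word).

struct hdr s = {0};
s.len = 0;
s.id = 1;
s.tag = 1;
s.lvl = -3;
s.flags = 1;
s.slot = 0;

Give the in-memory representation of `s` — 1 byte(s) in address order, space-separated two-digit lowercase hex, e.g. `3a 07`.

len (1b) val=0 bits=0x0 at bit 7: 0x00
id (1b) val=1 bits=0x1 at bit 6: 0x40
tag (1b) val=1 bits=0x1 at bit 5: 0x60
lvl (3b) val=-3 bits=0x5 at bit 2: 0x74
flags (1b) val=1 bits=0x1 at bit 1: 0x76
slot (1b) val=0 bits=0x0 at bit 0: 0x76
word = 0x76 → big-endian bytes:
  [0]=0x76

76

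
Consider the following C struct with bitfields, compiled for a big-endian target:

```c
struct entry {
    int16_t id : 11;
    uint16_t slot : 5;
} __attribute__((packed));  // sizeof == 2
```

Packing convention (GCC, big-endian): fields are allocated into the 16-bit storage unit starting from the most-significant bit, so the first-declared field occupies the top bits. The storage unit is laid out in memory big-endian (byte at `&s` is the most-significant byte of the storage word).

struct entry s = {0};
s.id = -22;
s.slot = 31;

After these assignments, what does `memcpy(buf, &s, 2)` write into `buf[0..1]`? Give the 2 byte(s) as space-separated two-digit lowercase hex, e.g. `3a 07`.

fd 5f

id:11 = -22 → 0x7ea << 5 → word 0xfd40
slot:5 = 31 → 0x1f << 0 → word 0xfd5f
word = 0xfd5f → big-endian bytes:
  [0]=0xfd  [1]=0x5f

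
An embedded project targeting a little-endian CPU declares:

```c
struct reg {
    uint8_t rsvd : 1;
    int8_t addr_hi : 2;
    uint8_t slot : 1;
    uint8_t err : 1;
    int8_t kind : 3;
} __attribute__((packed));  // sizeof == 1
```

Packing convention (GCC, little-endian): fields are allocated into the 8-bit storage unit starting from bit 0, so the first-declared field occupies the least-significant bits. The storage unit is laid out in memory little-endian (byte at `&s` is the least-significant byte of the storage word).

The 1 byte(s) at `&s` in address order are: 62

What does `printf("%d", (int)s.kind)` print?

[0]=0x62 (little-endian) → word 0x62
rsvd:1 @ bit 0 → (0x62>>0)&0x1 = 0x0
addr_hi:2 @ bit 1 → (0x62>>1)&0x3 = 0x1
slot:1 @ bit 3 → (0x62>>3)&0x1 = 0x0
err:1 @ bit 4 → (0x62>>4)&0x1 = 0x0
kind:3 @ bit 5 → (0x62>>5)&0x7 = 0x3  ←
kind signed 3b, MSB=0: value = 3

3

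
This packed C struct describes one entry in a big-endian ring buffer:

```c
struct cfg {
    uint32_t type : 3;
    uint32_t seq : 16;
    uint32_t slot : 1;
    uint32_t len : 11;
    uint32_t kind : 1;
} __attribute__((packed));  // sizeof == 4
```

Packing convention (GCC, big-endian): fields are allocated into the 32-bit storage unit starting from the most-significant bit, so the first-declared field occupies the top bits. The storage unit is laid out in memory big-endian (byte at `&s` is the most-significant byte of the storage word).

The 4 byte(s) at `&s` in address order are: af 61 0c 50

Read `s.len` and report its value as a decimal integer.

1576

[0]=0xaf [1]=0x61 [2]=0x0c [3]=0x50 (big-endian) → word 0xaf610c50
type:3 @ bit 29 → (0xaf610c50>>29)&0x7 = 0x5
seq:16 @ bit 13 → (0xaf610c50>>13)&0xffff = 0x7b08
slot:1 @ bit 12 → (0xaf610c50>>12)&0x1 = 0x0
len:11 @ bit 1 → (0xaf610c50>>1)&0x7ff = 0x628  ←
kind:1 @ bit 0 → (0xaf610c50>>0)&0x1 = 0x0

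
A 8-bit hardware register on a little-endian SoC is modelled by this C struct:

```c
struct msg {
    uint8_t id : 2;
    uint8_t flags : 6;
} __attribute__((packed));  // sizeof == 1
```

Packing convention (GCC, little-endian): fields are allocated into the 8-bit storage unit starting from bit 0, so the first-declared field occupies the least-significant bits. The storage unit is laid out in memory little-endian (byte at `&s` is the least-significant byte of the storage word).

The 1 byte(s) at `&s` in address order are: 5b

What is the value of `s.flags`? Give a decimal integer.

[0]=0x5b (little-endian) → word 0x5b
id:2 @ bit 0 → (0x5b>>0)&0x3 = 0x3
flags:6 @ bit 2 → (0x5b>>2)&0x3f = 0x16  ←

22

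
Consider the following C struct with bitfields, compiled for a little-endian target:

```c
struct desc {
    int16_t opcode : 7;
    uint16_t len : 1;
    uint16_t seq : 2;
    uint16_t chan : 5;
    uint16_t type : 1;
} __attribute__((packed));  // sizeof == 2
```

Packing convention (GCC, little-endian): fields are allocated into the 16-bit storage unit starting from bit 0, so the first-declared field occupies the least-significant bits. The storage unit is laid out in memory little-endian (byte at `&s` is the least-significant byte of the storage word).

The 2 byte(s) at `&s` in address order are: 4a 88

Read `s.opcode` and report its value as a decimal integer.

[0]=0x4a [1]=0x88 (little-endian) → word 0x884a
opcode:7 @ bit 0 → (0x884a>>0)&0x7f = 0x4a  ←
len:1 @ bit 7 → (0x884a>>7)&0x1 = 0x0
seq:2 @ bit 8 → (0x884a>>8)&0x3 = 0x0
chan:5 @ bit 10 → (0x884a>>10)&0x1f = 0x2
type:1 @ bit 15 → (0x884a>>15)&0x1 = 0x1
opcode signed 7b, MSB=1: 74 - 128 = -54

-54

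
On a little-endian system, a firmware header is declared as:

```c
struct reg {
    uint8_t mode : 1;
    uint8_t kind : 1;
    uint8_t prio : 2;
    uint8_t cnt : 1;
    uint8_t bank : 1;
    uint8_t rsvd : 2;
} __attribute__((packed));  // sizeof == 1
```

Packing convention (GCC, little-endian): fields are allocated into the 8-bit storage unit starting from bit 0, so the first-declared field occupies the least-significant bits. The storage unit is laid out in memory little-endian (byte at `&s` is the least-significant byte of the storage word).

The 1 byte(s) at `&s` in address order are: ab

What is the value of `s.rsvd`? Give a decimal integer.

2

[0]=0xab (little-endian) → word 0xab
mode [0+:1] = (word>>0) & 0x1 = 1
kind [1+:1] = (word>>1) & 0x1 = 1
prio [2+:2] = (word>>2) & 0x3 = 2
cnt [4+:1] = (word>>4) & 0x1 = 0
bank [5+:1] = (word>>5) & 0x1 = 1
rsvd [6+:2] = (word>>6) & 0x3 = 2  ←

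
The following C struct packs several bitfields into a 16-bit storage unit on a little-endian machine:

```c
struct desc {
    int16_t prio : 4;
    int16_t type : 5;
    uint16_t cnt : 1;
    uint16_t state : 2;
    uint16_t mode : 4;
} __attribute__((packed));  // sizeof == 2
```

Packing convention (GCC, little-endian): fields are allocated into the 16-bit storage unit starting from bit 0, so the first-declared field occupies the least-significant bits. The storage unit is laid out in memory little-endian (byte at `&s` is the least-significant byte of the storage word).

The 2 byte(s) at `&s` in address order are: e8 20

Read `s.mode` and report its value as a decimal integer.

2

[0]=0xe8 [1]=0x20 (little-endian) → word 0x20e8
prio [0+:4] = (word>>0) & 0xf = 8
type [4+:5] = (word>>4) & 0x1f = 14
cnt [9+:1] = (word>>9) & 0x1 = 0
state [10+:2] = (word>>10) & 0x3 = 0
mode [12+:4] = (word>>12) & 0xf = 2  ←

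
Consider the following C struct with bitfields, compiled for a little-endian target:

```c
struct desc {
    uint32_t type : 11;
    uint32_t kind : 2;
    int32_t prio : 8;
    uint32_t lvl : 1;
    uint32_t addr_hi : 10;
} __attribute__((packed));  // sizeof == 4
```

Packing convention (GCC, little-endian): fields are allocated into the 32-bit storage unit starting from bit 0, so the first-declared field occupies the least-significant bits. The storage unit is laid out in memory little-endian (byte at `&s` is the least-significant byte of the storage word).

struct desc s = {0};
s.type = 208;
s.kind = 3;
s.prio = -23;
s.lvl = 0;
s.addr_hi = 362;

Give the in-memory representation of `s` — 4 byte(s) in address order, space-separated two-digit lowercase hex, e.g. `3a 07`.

[0+:11] type=208 & 0x7ff = 0xd0; word=0x000000d0
[11+:2] kind=3 & 0x3 = 0x3; word=0x000018d0
[13+:8] prio=-23 & 0xff = 0xe9; word=0x001d38d0
[21+:1] lvl=0 & 0x1 = 0x0; word=0x001d38d0
[22+:10] addr_hi=362 & 0x3ff = 0x16a; word=0x5a9d38d0
word = 0x5a9d38d0 → little-endian bytes:
  [0]=0xd0  [1]=0x38  [2]=0x9d  [3]=0x5a

d0 38 9d 5a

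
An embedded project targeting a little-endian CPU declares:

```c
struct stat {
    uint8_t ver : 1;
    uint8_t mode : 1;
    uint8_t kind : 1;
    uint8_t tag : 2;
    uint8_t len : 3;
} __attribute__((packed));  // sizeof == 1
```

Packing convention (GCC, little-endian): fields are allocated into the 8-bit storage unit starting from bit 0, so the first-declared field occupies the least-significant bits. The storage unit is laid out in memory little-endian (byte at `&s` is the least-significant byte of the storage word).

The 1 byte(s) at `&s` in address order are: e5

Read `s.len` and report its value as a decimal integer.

7

[0]=0xe5 (little-endian) → word 0xe5
ver:1 @ bit 0 → (0xe5>>0)&0x1 = 0x1
mode:1 @ bit 1 → (0xe5>>1)&0x1 = 0x0
kind:1 @ bit 2 → (0xe5>>2)&0x1 = 0x1
tag:2 @ bit 3 → (0xe5>>3)&0x3 = 0x0
len:3 @ bit 5 → (0xe5>>5)&0x7 = 0x7  ←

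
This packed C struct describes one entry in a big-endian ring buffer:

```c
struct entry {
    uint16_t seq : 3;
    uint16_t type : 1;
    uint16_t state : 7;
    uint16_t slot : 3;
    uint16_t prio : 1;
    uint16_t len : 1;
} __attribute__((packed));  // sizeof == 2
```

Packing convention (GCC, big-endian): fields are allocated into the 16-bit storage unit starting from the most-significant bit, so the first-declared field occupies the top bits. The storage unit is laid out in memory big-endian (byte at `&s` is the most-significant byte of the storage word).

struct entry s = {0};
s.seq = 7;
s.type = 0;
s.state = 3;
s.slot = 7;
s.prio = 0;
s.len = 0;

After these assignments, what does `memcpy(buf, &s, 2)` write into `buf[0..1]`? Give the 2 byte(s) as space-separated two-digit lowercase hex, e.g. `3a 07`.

e0 7c

seq (3b) val=7 bits=0x7 at bit 13: 0xe000
type (1b) val=0 bits=0x0 at bit 12: 0xe000
state (7b) val=3 bits=0x3 at bit 5: 0xe060
slot (3b) val=7 bits=0x7 at bit 2: 0xe07c
prio (1b) val=0 bits=0x0 at bit 1: 0xe07c
len (1b) val=0 bits=0x0 at bit 0: 0xe07c
word = 0xe07c → big-endian bytes:
  [0]=0xe0  [1]=0x7c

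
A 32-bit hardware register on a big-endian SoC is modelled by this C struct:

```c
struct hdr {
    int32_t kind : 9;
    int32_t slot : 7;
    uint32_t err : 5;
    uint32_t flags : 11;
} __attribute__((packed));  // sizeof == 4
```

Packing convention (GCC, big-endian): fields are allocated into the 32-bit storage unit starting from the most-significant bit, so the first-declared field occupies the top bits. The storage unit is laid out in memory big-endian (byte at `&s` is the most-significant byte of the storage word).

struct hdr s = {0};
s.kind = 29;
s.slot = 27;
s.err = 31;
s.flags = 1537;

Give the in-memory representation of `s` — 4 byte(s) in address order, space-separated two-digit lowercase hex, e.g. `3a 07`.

0e 9b fe 01

kind (9b) val=29 bits=0x1d at bit 23: 0x0e800000
slot (7b) val=27 bits=0x1b at bit 16: 0x0e9b0000
err (5b) val=31 bits=0x1f at bit 11: 0x0e9bf800
flags (11b) val=1537 bits=0x601 at bit 0: 0x0e9bfe01
word = 0x0e9bfe01 → big-endian bytes:
  [0]=0x0e  [1]=0x9b  [2]=0xfe  [3]=0x01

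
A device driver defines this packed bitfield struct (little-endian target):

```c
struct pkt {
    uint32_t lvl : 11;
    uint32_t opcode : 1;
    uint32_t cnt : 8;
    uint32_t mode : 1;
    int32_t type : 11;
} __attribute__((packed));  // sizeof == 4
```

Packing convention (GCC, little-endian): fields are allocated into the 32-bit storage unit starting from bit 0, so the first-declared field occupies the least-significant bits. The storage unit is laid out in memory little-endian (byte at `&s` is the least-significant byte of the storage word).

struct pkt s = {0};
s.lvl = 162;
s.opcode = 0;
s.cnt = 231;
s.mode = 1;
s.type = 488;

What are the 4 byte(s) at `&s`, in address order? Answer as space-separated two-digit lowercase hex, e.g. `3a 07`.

lvl:11 = 162 → 0xa2 << 0 → word 0x000000a2
opcode:1 = 0 → 0x0 << 11 → word 0x000000a2
cnt:8 = 231 → 0xe7 << 12 → word 0x000e70a2
mode:1 = 1 → 0x1 << 20 → word 0x001e70a2
type:11 = 488 → 0x1e8 << 21 → word 0x3d1e70a2
word = 0x3d1e70a2 → little-endian bytes:
  [0]=0xa2  [1]=0x70  [2]=0x1e  [3]=0x3d

a2 70 1e 3d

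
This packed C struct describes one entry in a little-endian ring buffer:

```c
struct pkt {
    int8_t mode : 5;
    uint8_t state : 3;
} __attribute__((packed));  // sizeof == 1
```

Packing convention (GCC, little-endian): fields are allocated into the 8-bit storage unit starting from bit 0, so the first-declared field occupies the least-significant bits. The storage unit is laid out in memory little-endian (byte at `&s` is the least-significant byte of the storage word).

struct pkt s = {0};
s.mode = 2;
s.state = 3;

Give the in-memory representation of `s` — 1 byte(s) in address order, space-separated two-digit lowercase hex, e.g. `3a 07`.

mode:5 = 2 → 0x2 << 0 → word 0x02
state:3 = 3 → 0x3 << 5 → word 0x62
word = 0x62 → little-endian bytes:
  [0]=0x62

62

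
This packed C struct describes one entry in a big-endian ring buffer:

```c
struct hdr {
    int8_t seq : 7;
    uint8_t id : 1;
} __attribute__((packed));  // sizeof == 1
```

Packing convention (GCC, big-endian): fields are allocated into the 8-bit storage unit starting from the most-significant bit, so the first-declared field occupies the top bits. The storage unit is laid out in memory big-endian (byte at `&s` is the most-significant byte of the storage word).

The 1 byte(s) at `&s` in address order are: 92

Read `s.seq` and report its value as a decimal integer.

-55

[0]=0x92 (big-endian) → word 0x92
seq [1+:7] = (word>>1) & 0x7f = 73  ←
id [0+:1] = (word>>0) & 0x1 = 0
seq signed 7b, MSB=1: 73 - 128 = -55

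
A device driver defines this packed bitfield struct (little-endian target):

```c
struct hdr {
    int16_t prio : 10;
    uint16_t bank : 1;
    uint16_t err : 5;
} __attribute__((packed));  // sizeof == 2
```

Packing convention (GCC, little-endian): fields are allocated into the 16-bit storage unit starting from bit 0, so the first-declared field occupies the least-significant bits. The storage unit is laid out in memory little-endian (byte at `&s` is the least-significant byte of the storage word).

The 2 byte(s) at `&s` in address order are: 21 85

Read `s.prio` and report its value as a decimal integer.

289

[0]=0x21 [1]=0x85 (little-endian) → word 0x8521
prio:10 @ bit 0 → (0x8521>>0)&0x3ff = 0x121  ←
bank:1 @ bit 10 → (0x8521>>10)&0x1 = 0x1
err:5 @ bit 11 → (0x8521>>11)&0x1f = 0x10
prio signed 10b, MSB=0: value = 289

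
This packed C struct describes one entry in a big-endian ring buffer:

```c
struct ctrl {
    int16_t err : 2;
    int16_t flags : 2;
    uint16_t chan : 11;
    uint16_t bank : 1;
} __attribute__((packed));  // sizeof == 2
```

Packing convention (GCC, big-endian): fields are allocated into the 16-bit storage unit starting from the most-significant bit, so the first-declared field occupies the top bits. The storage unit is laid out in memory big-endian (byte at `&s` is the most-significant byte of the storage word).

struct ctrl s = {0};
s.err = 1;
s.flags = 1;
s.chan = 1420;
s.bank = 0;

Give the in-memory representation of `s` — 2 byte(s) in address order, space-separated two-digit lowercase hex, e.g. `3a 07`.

5b 18

err:2 = 1 → 0x1 << 14 → word 0x4000
flags:2 = 1 → 0x1 << 12 → word 0x5000
chan:11 = 1420 → 0x58c << 1 → word 0x5b18
bank:1 = 0 → 0x0 << 0 → word 0x5b18
word = 0x5b18 → big-endian bytes:
  [0]=0x5b  [1]=0x18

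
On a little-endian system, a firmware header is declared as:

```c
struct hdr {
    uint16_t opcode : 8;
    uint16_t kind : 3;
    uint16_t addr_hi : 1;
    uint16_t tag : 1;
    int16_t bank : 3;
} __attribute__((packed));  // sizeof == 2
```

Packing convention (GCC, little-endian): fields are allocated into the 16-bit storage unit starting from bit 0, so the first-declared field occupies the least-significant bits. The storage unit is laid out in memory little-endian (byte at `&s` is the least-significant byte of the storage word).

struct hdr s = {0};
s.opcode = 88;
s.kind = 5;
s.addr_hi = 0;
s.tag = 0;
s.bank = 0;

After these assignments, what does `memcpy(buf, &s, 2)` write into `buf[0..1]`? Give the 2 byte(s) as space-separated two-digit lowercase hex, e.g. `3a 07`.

58 05

opcode (8b) val=88 bits=0x58 at bit 0: 0x0058
kind (3b) val=5 bits=0x5 at bit 8: 0x0558
addr_hi (1b) val=0 bits=0x0 at bit 11: 0x0558
tag (1b) val=0 bits=0x0 at bit 12: 0x0558
bank (3b) val=0 bits=0x0 at bit 13: 0x0558
word = 0x0558 → little-endian bytes:
  [0]=0x58  [1]=0x05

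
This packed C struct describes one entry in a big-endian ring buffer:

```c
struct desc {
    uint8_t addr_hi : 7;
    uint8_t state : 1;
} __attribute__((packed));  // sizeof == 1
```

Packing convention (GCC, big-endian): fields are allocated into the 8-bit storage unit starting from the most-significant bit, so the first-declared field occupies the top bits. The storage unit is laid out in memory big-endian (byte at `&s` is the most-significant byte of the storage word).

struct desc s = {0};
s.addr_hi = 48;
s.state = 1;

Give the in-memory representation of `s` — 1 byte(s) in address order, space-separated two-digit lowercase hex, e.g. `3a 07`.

addr_hi:7 = 48 → 0x30 << 1 → word 0x60
state:1 = 1 → 0x1 << 0 → word 0x61
word = 0x61 → big-endian bytes:
  [0]=0x61

61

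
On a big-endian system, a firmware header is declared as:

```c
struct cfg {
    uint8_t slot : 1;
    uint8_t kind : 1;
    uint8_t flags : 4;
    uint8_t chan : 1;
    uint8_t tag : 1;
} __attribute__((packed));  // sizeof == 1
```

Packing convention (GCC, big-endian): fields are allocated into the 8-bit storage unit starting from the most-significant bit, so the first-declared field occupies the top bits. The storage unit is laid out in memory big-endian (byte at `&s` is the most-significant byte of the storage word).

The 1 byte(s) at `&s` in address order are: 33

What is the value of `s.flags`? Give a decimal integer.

12

[0]=0x33 (big-endian) → word 0x33
slot:1 @ bit 7 → (0x33>>7)&0x1 = 0x0
kind:1 @ bit 6 → (0x33>>6)&0x1 = 0x0
flags:4 @ bit 2 → (0x33>>2)&0xf = 0xc  ←
chan:1 @ bit 1 → (0x33>>1)&0x1 = 0x1
tag:1 @ bit 0 → (0x33>>0)&0x1 = 0x1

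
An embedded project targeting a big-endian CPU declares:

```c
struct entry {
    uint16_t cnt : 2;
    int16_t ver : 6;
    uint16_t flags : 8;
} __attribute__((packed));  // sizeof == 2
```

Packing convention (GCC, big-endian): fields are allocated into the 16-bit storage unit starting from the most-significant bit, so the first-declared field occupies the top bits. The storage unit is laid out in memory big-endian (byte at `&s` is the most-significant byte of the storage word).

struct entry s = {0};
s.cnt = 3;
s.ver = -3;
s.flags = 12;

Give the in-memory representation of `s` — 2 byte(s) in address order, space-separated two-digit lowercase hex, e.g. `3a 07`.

fd 0c

cnt (2b) val=3 bits=0x3 at bit 14: 0xc000
ver (6b) val=-3 bits=0x3d at bit 8: 0xfd00
flags (8b) val=12 bits=0xc at bit 0: 0xfd0c
word = 0xfd0c → big-endian bytes:
  [0]=0xfd  [1]=0x0c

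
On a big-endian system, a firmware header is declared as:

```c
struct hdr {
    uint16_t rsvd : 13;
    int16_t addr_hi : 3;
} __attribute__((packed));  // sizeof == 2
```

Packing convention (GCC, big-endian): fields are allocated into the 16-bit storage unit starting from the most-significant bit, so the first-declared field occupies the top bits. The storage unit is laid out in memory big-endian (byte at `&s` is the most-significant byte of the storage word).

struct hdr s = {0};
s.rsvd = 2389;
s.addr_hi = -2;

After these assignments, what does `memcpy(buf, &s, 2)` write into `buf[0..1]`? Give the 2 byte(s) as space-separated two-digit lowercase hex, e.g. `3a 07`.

4a ae

rsvd (13b) val=2389 bits=0x955 at bit 3: 0x4aa8
addr_hi (3b) val=-2 bits=0x6 at bit 0: 0x4aae
word = 0x4aae → big-endian bytes:
  [0]=0x4a  [1]=0xae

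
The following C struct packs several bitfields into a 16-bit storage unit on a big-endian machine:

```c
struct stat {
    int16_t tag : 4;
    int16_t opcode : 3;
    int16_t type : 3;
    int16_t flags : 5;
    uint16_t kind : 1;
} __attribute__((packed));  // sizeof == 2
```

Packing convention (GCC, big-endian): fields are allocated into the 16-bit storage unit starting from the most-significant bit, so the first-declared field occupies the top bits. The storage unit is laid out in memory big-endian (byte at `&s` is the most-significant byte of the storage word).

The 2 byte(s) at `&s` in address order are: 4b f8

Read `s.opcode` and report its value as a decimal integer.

-3

[0]=0x4b [1]=0xf8 (big-endian) → word 0x4bf8
tag [12+:4] = (word>>12) & 0xf = 4
opcode [9+:3] = (word>>9) & 0x7 = 5  ←
type [6+:3] = (word>>6) & 0x7 = 7
flags [1+:5] = (word>>1) & 0x1f = 28
kind [0+:1] = (word>>0) & 0x1 = 0
opcode signed 3b, MSB=1: 5 - 8 = -3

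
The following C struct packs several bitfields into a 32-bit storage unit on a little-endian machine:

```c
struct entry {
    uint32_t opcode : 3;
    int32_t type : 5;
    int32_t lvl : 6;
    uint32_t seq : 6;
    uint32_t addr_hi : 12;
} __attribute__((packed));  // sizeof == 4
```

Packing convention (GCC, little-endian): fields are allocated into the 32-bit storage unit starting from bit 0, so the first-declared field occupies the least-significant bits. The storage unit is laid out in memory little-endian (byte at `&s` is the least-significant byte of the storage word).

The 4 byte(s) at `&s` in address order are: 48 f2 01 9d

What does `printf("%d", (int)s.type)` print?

9

[0]=0x48 [1]=0xf2 [2]=0x01 [3]=0x9d (little-endian) → word 0x9d01f248
opcode:3 @ bit 0 → (0x9d01f248>>0)&0x7 = 0x0
type:5 @ bit 3 → (0x9d01f248>>3)&0x1f = 0x9  ←
lvl:6 @ bit 8 → (0x9d01f248>>8)&0x3f = 0x32
seq:6 @ bit 14 → (0x9d01f248>>14)&0x3f = 0x7
addr_hi:12 @ bit 20 → (0x9d01f248>>20)&0xfff = 0x9d0
type signed 5b, MSB=0: value = 9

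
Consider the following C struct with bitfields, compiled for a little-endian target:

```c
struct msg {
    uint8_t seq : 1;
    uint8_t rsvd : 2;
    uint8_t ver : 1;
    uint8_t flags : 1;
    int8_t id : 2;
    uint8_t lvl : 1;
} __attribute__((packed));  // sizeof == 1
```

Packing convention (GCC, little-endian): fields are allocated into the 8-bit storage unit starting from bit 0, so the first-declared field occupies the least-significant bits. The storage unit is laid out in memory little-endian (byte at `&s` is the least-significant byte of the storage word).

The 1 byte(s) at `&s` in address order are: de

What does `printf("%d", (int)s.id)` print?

-2

[0]=0xde (little-endian) → word 0xde
seq:1 @ bit 0 → (0xde>>0)&0x1 = 0x0
rsvd:2 @ bit 1 → (0xde>>1)&0x3 = 0x3
ver:1 @ bit 3 → (0xde>>3)&0x1 = 0x1
flags:1 @ bit 4 → (0xde>>4)&0x1 = 0x1
id:2 @ bit 5 → (0xde>>5)&0x3 = 0x2  ←
lvl:1 @ bit 7 → (0xde>>7)&0x1 = 0x1
id signed 2b, MSB=1: 2 - 4 = -2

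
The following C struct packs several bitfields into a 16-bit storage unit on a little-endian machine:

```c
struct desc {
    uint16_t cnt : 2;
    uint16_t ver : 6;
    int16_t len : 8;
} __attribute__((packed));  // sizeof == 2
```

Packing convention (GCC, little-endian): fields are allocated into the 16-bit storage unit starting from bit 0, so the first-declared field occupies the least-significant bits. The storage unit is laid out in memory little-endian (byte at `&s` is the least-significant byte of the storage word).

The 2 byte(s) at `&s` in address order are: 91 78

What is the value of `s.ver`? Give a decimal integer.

36

[0]=0x91 [1]=0x78 (little-endian) → word 0x7891
cnt:2 @ bit 0 → (0x7891>>0)&0x3 = 0x1
ver:6 @ bit 2 → (0x7891>>2)&0x3f = 0x24  ←
len:8 @ bit 8 → (0x7891>>8)&0xff = 0x78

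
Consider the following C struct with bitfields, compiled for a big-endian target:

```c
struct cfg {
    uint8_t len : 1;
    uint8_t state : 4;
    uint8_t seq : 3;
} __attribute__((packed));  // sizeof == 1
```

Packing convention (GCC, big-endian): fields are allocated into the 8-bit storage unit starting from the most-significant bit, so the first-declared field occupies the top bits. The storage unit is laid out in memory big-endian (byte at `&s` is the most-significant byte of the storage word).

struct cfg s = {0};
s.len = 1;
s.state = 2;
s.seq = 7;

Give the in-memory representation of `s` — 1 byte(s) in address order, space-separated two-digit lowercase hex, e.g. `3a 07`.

len (1b) val=1 bits=0x1 at bit 7: 0x80
state (4b) val=2 bits=0x2 at bit 3: 0x90
seq (3b) val=7 bits=0x7 at bit 0: 0x97
word = 0x97 → big-endian bytes:
  [0]=0x97

97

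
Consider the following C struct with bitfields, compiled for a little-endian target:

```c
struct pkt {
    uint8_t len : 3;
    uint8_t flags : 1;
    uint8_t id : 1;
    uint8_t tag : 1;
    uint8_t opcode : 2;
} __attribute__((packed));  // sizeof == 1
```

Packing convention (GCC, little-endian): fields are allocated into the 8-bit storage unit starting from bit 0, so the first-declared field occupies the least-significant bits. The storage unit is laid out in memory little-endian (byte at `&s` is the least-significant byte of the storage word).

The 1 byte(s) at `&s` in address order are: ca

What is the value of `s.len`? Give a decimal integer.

[0]=0xca (little-endian) → word 0xca
len:3 @ bit 0 → (0xca>>0)&0x7 = 0x2  ←
flags:1 @ bit 3 → (0xca>>3)&0x1 = 0x1
id:1 @ bit 4 → (0xca>>4)&0x1 = 0x0
tag:1 @ bit 5 → (0xca>>5)&0x1 = 0x0
opcode:2 @ bit 6 → (0xca>>6)&0x3 = 0x3

2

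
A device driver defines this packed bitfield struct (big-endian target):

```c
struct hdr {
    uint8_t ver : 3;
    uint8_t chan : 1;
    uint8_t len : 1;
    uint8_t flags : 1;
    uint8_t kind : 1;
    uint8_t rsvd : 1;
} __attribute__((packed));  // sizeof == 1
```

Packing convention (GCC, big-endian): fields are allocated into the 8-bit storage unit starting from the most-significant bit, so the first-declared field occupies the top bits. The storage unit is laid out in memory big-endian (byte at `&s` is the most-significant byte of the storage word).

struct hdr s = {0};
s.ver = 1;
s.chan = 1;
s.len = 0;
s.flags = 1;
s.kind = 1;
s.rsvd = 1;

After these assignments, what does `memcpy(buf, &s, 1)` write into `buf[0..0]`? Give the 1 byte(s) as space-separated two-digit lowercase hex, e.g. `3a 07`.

37

[5+:3] ver=1 & 0x7 = 0x1; word=0x20
[4+:1] chan=1 & 0x1 = 0x1; word=0x30
[3+:1] len=0 & 0x1 = 0x0; word=0x30
[2+:1] flags=1 & 0x1 = 0x1; word=0x34
[1+:1] kind=1 & 0x1 = 0x1; word=0x36
[0+:1] rsvd=1 & 0x1 = 0x1; word=0x37
word = 0x37 → big-endian bytes:
  [0]=0x37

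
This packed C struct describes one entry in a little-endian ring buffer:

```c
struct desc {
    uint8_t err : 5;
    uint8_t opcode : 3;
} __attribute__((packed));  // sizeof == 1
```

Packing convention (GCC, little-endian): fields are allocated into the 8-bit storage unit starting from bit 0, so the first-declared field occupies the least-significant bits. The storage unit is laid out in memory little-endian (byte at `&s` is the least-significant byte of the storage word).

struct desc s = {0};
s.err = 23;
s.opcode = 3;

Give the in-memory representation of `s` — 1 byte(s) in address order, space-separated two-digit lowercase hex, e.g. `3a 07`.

77

err:5 = 23 → 0x17 << 0 → word 0x17
opcode:3 = 3 → 0x3 << 5 → word 0x77
word = 0x77 → little-endian bytes:
  [0]=0x77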